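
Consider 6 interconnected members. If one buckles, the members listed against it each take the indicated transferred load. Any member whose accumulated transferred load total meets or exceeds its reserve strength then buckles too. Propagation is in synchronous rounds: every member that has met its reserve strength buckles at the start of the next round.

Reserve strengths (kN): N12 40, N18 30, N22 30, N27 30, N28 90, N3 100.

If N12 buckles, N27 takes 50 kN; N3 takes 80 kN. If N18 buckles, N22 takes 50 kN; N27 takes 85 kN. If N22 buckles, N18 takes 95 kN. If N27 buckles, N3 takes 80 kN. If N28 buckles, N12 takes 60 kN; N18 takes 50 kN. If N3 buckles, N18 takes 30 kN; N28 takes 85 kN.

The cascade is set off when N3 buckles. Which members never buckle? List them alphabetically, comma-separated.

Round 1 — N3 buckles (initial).
  N18: +30 → 30 ≥ 30
  N28: +85 → 85 < 90
Round 2 — N18 buckles.
  N22: +50 → 50 ≥ 30
  N27: +85 → 85 ≥ 30
Round 3 — N22, N27 buckle.
No further bucklings.

N12, N28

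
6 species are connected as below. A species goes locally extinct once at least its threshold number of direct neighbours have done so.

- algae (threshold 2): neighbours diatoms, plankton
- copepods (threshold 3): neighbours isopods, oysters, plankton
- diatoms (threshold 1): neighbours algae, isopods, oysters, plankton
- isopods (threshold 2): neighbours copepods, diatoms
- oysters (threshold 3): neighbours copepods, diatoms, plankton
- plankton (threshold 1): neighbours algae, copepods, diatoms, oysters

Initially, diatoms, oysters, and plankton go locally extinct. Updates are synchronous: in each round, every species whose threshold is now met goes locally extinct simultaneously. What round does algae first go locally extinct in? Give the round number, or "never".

2

Round 1 — diatoms, oysters, plankton go locally extinct (initial).
Round 2 — checking thresholds:
  algae: 2 of 2 neighbours ≥ 2, goes locally extinct.
  copepods: 2 of 3 neighbours < 3, below threshold.
  isopods: 1 of 2 neighbours < 2, below threshold.
Round 3 — no new extinctions; cascade stops.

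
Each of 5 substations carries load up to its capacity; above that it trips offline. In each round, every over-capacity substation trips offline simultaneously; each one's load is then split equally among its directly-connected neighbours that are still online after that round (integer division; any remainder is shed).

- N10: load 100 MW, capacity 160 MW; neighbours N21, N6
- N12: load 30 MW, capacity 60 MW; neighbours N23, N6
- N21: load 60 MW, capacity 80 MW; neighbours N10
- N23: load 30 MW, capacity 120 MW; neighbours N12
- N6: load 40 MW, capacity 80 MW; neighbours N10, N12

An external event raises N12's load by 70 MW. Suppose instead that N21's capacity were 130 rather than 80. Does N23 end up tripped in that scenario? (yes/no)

no

With N21's capacity at 130:
Round 1 — N12 at 100 > 60. N12 trips offline.
  N12 sheds 100 MW to N23, N6: 50 each.
    N23: 30+50 = 80 ≤ 120
    N6: 40+50 = 90 > 80
Round 2 — N6 trips offline.
  N6 sheds 90 MW to N10: 90 each.
    N10: 100+90 = 190 > 160
Round 3 — N10 trips offline.
  N10 sheds 190 MW to N21: 190 each.
    N21: 60+190 = 250 > 130
Round 4 — N21 trips offline.
  N21 sheds 250 MW: no online neighbours, lost.
No further trips.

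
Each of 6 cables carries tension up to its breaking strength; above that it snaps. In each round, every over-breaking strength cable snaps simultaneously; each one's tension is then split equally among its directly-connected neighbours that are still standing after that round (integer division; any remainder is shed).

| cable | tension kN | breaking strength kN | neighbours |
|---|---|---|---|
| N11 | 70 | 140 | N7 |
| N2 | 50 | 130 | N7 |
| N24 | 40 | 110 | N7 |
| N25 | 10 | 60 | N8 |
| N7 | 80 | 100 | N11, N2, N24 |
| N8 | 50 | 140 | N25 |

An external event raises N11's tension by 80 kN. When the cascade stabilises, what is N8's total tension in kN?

50

Round 1 — N11 at 150 > 140. N11 snaps.
  N11 sheds 150 kN to N7: 150 each.
    N7: 80+150 = 230 > 100
Round 2 — N7 snaps.
  N7 sheds 230 kN to N2, N24: 115 each.
    N2: 50+115 = 165 > 130
    N24: 40+115 = 155 > 110
Round 3 — N2, N24 snap.
  N2 sheds 165 kN: no online neighbours, lost.
  N24 sheds 155 kN: no online neighbours, lost.
No further breaks.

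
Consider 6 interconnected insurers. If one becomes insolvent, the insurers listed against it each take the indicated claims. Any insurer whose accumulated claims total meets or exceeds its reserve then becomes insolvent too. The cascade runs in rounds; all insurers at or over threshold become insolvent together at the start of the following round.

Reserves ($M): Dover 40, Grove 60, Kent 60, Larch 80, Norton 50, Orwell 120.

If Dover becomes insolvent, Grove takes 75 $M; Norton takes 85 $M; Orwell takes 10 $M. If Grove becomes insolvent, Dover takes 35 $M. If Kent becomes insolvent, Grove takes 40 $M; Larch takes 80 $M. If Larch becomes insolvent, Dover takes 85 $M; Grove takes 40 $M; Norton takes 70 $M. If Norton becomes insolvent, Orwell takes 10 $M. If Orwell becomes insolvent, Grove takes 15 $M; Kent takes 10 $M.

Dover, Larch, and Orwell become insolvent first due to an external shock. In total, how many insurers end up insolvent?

5

Round 1 — Dover, Larch, Orwell become insolvent (initial).
  Grove: +75+40+15 → 130 ≥ 60
  Kent: +10 → 10 < 60
  Norton: +85+70 → 155 ≥ 50
Round 2 — Grove, Norton become insolvent.
No further insolvencies.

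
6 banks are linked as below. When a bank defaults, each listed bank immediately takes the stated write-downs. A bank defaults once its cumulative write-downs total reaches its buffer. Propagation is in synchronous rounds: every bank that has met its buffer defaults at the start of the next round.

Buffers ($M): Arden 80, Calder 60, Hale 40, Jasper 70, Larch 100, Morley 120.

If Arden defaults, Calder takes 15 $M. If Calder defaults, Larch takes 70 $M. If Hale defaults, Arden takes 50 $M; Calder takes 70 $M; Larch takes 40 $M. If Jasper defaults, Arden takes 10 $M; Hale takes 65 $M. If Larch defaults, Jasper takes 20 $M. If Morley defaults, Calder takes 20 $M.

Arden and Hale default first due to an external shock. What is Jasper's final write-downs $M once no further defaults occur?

20

Round 1 — Arden, Hale default (initial).
  Calder: +15+70 → 85 ≥ 60
  Larch: +40 → 40 < 100
Round 2 — Calder defaults.
  Larch: +70 → 110 ≥ 100
Round 3 — Larch defaults.
  Jasper: +20 → 20 < 70
No further defaults.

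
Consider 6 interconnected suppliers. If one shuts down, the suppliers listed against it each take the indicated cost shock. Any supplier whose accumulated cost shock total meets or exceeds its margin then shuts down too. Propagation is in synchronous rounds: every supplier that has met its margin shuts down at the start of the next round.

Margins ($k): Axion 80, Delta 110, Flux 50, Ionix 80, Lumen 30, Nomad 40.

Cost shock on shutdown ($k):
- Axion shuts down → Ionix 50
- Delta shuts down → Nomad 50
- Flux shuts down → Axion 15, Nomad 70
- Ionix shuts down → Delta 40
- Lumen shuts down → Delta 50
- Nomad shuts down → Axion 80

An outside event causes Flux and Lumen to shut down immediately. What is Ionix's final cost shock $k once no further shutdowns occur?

50

Round 1 — Flux, Lumen shut down (initial).
  Axion: +15 → 15 < 80
  Delta: +50 → 50 < 110
  Nomad: +70 → 70 ≥ 40
Round 2 — Nomad shuts down.
  Axion: +80 → 95 ≥ 80
Round 3 — Axion shuts down.
  Ionix: +50 → 50 < 80
No further shutdowns.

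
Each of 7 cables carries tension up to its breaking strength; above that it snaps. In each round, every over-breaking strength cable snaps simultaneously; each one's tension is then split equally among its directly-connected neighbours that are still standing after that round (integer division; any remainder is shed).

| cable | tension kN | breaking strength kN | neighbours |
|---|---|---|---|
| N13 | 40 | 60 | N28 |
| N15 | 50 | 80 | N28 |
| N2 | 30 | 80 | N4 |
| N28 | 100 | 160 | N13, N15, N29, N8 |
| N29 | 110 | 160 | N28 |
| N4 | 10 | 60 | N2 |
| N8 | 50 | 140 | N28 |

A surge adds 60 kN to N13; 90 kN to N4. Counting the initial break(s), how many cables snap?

Round 1 — N13 at 100 > 60; N4 at 100 > 60. N13, N4 snap.
  N13 sheds 100 kN to N28: 100 each.
    N28: 100+100 = 200 > 160
  N4 sheds 100 kN to N2: 100 each.
    N2: 30+100 = 130 > 80
Round 2 — N2, N28 snap.
  N2 sheds 130 kN: no online neighbours, lost.
  N28 sheds 200 kN to N15, N29, N8: 66 each (2 lost).
    N15: 50+66 = 116 > 80
    N29: 110+66 = 176 > 160
    N8: 50+66 = 116 ≤ 140
Round 3 — N15, N29 snap.
  N15 sheds 116 kN: no online neighbours, lost.
  N29 sheds 176 kN: no online neighbours, lost.
No further breaks.

6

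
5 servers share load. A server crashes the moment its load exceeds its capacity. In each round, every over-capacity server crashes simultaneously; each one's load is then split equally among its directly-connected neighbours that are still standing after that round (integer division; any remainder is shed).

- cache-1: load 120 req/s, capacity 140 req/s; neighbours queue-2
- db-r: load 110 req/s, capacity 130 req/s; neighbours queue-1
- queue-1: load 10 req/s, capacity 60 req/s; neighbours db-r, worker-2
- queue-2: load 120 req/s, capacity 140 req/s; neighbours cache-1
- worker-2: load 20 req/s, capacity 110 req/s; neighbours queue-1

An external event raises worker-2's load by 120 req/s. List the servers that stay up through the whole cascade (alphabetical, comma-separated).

cache-1, queue-2

Round 1 — worker-2 at 140 > 110. worker-2 crashes.
  worker-2 sheds 140 req/s to queue-1: 140 each.
    queue-1: 10+140 = 150 > 60
Round 2 — queue-1 crashes.
  queue-1 sheds 150 req/s to db-r: 150 each.
    db-r: 110+150 = 260 > 130
Round 3 — db-r crashes.
  db-r sheds 260 req/s: no online neighbours, lost.
No further crashes.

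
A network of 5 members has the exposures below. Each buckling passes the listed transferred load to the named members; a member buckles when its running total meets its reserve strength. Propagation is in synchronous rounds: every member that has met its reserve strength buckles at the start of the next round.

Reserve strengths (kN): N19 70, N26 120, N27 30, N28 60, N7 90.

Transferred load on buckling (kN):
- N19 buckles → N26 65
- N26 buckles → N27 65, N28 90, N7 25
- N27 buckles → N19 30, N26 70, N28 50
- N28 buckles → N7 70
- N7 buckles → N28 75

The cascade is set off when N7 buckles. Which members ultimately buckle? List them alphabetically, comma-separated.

Round 1 — N7 buckles (initial).
  N28: +75 → 75 ≥ 60
Round 2 — N28 buckles.
No further bucklings.

N28, N7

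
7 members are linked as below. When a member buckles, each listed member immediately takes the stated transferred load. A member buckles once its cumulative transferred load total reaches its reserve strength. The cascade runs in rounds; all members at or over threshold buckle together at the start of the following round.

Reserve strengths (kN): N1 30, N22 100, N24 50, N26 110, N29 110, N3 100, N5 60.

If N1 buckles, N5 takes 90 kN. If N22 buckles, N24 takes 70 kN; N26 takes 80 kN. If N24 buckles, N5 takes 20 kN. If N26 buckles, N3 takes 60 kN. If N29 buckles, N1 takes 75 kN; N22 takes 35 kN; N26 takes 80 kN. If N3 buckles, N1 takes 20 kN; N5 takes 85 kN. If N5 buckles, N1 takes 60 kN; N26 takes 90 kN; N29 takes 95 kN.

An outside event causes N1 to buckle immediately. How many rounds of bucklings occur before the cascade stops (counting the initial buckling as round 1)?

2

Round 1 — N1 buckles (initial).
  N5: +90 → 90 ≥ 60
Round 2 — N5 buckles.
  N26: +90 → 90 < 110
  N29: +95 → 95 < 110
No further bucklings.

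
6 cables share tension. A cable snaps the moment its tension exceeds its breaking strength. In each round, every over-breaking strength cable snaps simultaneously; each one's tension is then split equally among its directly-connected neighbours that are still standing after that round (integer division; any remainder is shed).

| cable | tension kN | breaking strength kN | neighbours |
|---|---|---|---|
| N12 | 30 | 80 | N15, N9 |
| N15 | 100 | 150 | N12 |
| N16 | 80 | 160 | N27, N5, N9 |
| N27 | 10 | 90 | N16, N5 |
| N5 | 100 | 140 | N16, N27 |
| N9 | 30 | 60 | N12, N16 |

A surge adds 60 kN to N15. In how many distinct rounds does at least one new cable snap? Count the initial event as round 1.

Round 1 — N15 at 160 > 150. N15 snaps.
  N15 sheds 160 kN to N12: 160 each.
    N12: 30+160 = 190 > 80
Round 2 — N12 snaps.
  N12 sheds 190 kN to N9: 190 each.
    N9: 30+190 = 220 > 60
Round 3 — N9 snaps.
  N9 sheds 220 kN to N16: 220 each.
    N16: 80+220 = 300 > 160
Round 4 — N16 snaps.
  N16 sheds 300 kN to N27, N5: 150 each.
    N27: 10+150 = 160 > 90
    N5: 100+150 = 250 > 140
Round 5 — N27, N5 snap.
  N27 sheds 160 kN: no online neighbours, lost.
  N5 sheds 250 kN: no online neighbours, lost.
No further breaks.

5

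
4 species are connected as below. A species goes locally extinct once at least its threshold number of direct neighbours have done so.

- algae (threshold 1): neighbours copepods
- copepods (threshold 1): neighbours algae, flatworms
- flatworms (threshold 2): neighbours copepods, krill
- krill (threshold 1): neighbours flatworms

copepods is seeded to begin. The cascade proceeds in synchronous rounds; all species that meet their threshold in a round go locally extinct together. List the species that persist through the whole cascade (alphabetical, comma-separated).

flatworms, krill

Round 1 — copepods goes locally extinct (initial).
Round 2 — checking thresholds:
  algae: 1 of 1 neighbours ≥ 1, goes locally extinct.
  flatworms: 1 of 2 neighbours < 2, below threshold.
Round 3 — no new extinctions; cascade stops.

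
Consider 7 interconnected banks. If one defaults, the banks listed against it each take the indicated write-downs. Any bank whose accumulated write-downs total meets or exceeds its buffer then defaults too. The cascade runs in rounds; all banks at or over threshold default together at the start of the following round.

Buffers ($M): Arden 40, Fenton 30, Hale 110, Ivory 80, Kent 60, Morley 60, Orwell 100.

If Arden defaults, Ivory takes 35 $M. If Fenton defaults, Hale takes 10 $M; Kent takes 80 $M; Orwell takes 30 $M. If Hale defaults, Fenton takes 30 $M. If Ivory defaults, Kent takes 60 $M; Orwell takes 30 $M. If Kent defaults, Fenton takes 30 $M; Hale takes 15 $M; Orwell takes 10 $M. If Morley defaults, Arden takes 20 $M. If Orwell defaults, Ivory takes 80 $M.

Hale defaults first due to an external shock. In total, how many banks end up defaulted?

3

Round 1 — Hale defaults (initial).
  Fenton: +30 → 30 ≥ 30
Round 2 — Fenton defaults.
  Kent: +80 → 80 ≥ 60
  Orwell: +30 → 30 < 100
Round 3 — Kent defaults.
  Orwell: +10 → 40 < 100
No further defaults.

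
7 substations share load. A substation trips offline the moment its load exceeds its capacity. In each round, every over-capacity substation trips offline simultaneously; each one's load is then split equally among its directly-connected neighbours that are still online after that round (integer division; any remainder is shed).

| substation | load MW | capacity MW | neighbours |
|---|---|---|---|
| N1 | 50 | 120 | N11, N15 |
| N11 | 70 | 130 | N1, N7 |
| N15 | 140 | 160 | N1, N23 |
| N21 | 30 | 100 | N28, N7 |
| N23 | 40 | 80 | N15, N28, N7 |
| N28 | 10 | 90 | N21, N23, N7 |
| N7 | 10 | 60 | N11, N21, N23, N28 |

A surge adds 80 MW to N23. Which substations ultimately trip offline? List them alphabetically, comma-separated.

Round 1 — N23 at 120 > 80. N23 trips offline.
  N23 sheds 120 MW to N15, N28, N7: 40 each.
    N15: 140+40 = 180 > 160
    N28: 10+40 = 50 ≤ 90
    N7: 10+40 = 50 ≤ 60
Round 2 — N15 trips offline.
  N15 sheds 180 MW to N1: 180 each.
    N1: 50+180 = 230 > 120
Round 3 — N1 trips offline.
  N1 sheds 230 MW to N11: 230 each.
    N11: 70+230 = 300 > 130
Round 4 — N11 trips offline.
  N11 sheds 300 MW to N7: 300 each.
    N7: 50+300 = 350 > 60
Round 5 — N7 trips offline.
  N7 sheds 350 MW to N21, N28: 175 each.
    N21: 30+175 = 205 > 100
    N28: 50+175 = 225 > 90
Round 6 — N21, N28 trip offline.
  N21 sheds 205 MW: no online neighbours, lost.
  N28 sheds 225 MW: no online neighbours, lost.
No further trips.

N1, N11, N15, N21, N23, N28, N7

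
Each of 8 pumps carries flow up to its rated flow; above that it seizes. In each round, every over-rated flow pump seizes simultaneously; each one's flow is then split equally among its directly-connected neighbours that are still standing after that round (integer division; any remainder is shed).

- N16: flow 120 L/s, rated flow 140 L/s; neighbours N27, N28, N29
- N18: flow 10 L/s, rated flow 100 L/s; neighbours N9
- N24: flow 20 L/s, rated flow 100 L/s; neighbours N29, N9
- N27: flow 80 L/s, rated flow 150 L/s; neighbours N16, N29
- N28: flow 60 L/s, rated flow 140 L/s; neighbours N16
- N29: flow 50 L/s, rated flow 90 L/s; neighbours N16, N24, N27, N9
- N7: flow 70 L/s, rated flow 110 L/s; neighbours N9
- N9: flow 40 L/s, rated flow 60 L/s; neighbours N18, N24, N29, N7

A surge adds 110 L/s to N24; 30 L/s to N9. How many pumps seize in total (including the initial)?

Round 1 — N24 at 130 > 100; N9 at 70 > 60. N24, N9 seize.
  N24 sheds 130 L/s to N29: 130 each.
    N29: 50+130 = 180 > 90
  N9 sheds 70 L/s to N18, N29, N7: 23 each (1 lost).
    N18: 10+23 = 33 ≤ 100
    N29: 180+23 = 203 > 90
    N7: 70+23 = 93 ≤ 110
Round 2 — N29 seizes.
  N29 sheds 203 L/s to N16, N27: 101 each (1 lost).
    N16: 120+101 = 221 > 140
    N27: 80+101 = 181 > 150
Round 3 — N16, N27 seize.
  N16 sheds 221 L/s to N28: 221 each.
    N28: 60+221 = 281 > 140
  N27 sheds 181 L/s: no online neighbours, lost.
Round 4 — N28 seizes.
  N28 sheds 281 L/s: no online neighbours, lost.
No further seizures.

6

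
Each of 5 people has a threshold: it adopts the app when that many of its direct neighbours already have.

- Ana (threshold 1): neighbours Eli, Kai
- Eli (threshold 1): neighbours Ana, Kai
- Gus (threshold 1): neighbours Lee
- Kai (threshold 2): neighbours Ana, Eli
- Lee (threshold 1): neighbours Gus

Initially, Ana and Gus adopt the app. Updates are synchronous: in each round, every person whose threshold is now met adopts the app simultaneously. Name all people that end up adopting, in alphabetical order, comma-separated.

Ana, Eli, Gus, Kai, Lee

Round 1 — Ana, Gus adopt the app (initial).
Round 2 — checking thresholds:
  Eli: 1 of 2 neighbours ≥ 1, adopts the app.
  Kai: 1 of 2 neighbours < 2, not yet.
  Lee: 1 of 1 neighbours ≥ 1, adopts the app.
Round 3 — checking thresholds:
  Kai: 2 of 2 neighbours ≥ 2, adopts the app.
Round 4 — no new adoptions; cascade stops.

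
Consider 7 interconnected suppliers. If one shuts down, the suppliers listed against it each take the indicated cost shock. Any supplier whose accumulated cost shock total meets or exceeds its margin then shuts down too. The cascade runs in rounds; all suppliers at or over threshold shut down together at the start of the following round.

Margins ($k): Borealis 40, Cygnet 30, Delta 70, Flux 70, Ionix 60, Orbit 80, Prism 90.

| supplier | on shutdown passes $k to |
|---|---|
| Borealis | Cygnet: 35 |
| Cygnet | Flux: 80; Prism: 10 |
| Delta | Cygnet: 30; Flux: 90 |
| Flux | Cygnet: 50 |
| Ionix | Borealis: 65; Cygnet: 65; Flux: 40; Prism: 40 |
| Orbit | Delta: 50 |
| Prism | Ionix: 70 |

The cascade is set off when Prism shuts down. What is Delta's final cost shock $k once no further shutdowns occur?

0

Round 1 — Prism shuts down (initial).
  Ionix: +70 → 70 ≥ 60
Round 2 — Ionix shuts down.
  Borealis: +65 → 65 ≥ 40
  Cygnet: +65 → 65 ≥ 30
  Flux: +40 → 40 < 70
Round 3 — Borealis, Cygnet shut down.
  Flux: +80 → 120 ≥ 70
Round 4 — Flux shuts down.
No further shutdowns.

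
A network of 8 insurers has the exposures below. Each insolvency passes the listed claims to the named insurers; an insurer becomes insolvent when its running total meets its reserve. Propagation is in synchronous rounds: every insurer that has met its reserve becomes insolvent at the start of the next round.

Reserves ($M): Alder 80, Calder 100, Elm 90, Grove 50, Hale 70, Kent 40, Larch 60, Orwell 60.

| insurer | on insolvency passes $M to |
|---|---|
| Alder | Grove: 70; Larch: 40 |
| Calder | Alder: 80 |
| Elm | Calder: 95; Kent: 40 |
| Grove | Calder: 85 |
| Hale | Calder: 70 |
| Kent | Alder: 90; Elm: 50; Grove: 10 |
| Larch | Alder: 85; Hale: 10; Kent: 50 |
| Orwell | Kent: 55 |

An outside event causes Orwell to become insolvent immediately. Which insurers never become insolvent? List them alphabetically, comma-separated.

Calder, Elm, Hale, Larch

Round 1 — Orwell becomes insolvent (initial).
  Kent: +55 → 55 ≥ 40
Round 2 — Kent becomes insolvent.
  Alder: +90 → 90 ≥ 80
  Elm: +50 → 50 < 90
  Grove: +10 → 10 < 50
Round 3 — Alder becomes insolvent.
  Grove: +70 → 80 ≥ 50
  Larch: +40 → 40 < 60
Round 4 — Grove becomes insolvent.
  Calder: +85 → 85 < 100
No further insolvencies.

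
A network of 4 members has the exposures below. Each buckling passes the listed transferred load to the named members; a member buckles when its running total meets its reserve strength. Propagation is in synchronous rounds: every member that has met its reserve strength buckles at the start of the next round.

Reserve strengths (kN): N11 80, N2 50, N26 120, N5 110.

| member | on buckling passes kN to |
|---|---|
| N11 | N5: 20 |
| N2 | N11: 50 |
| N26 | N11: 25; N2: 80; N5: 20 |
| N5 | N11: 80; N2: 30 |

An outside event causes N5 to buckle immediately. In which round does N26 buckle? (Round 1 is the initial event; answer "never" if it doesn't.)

never

Round 1 — N5 buckles (initial).
  N11: +80 → 80 ≥ 80
  N2: +30 → 30 < 50
Round 2 — N11 buckles.
No further bucklings.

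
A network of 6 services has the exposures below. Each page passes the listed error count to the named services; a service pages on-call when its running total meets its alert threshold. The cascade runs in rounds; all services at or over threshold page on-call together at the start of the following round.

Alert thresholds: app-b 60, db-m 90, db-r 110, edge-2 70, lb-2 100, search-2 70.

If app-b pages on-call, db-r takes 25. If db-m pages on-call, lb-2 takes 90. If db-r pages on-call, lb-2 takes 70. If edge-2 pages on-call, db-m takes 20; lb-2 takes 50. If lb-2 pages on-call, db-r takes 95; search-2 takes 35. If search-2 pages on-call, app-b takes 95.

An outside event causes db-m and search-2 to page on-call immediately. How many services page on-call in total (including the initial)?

Round 1 — db-m, search-2 page on-call (initial).
  app-b: +95 → 95 ≥ 60
  lb-2: +90 → 90 < 100
Round 2 — app-b pages on-call.
  db-r: +25 → 25 < 110
No further pages.

3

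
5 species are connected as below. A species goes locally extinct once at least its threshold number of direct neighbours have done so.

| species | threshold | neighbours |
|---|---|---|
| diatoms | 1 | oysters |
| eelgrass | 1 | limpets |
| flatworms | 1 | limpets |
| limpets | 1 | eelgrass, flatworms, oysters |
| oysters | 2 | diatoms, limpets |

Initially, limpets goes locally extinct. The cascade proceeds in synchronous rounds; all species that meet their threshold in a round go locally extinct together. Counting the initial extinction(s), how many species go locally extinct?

Round 1 — limpets goes locally extinct (initial).
Round 2 — checking thresholds:
  eelgrass: 1 of 1 neighbours ≥ 1, goes locally extinct.
  flatworms: 1 of 1 neighbours ≥ 1, goes locally extinct.
  oysters: 1 of 2 neighbours < 2, holds.
Round 3 — no new extinctions; cascade stops.

3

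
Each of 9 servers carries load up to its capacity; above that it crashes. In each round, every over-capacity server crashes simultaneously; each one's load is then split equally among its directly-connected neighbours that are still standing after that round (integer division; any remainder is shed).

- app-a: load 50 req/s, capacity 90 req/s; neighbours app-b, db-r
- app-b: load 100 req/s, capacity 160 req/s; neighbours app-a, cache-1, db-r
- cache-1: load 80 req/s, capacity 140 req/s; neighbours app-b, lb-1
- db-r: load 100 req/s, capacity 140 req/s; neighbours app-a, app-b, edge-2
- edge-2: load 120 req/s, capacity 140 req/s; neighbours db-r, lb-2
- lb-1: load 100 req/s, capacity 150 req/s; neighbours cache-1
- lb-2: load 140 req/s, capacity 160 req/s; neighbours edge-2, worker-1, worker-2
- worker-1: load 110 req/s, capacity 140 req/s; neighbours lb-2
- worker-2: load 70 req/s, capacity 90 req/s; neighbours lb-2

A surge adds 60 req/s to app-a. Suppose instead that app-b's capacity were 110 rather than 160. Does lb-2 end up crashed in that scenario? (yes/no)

With app-b's capacity at 110:
Round 1 — app-a at 110 > 90. app-a crashes.
  app-a sheds 110 req/s to app-b, db-r: 55 each.
    app-b: 100+55 = 155 > 110
    db-r: 100+55 = 155 > 140
Round 2 — app-b, db-r crash.
  app-b sheds 155 req/s to cache-1: 155 each.
    cache-1: 80+155 = 235 > 140
  db-r sheds 155 req/s to edge-2: 155 each.
    edge-2: 120+155 = 275 > 140
Round 3 — cache-1, edge-2 crash.
  cache-1 sheds 235 req/s to lb-1: 235 each.
    lb-1: 100+235 = 335 > 150
  edge-2 sheds 275 req/s to lb-2: 275 each.
    lb-2: 140+275 = 415 > 160
Round 4 — lb-1, lb-2 crash.
  lb-1 sheds 335 req/s: no online neighbours, lost.
  lb-2 sheds 415 req/s to worker-1, worker-2: 207 each (1 lost).
    worker-1: 110+207 = 317 > 140
    worker-2: 70+207 = 277 > 90
Round 5 — worker-1, worker-2 crash.
  worker-1 sheds 317 req/s: no online neighbours, lost.
  worker-2 sheds 277 req/s: no online neighbours, lost.
No further crashes.

yes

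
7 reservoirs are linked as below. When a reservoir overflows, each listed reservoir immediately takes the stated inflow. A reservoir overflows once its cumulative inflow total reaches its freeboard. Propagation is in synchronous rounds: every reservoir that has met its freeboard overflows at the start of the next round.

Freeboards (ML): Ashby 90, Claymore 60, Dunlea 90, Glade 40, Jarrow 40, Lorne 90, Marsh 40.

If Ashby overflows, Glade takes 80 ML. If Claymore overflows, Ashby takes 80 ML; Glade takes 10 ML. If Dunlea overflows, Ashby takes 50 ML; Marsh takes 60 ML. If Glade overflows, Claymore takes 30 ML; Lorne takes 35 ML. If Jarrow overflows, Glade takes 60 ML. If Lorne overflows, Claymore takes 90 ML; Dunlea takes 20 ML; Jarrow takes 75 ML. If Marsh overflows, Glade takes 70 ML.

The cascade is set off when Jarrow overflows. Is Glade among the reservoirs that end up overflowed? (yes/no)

Round 1 — Jarrow overflows (initial).
  Glade: +60 → 60 ≥ 40
Round 2 — Glade overflows.
  Claymore: +30 → 30 < 60
  Lorne: +35 → 35 < 90
No further overflows.

yes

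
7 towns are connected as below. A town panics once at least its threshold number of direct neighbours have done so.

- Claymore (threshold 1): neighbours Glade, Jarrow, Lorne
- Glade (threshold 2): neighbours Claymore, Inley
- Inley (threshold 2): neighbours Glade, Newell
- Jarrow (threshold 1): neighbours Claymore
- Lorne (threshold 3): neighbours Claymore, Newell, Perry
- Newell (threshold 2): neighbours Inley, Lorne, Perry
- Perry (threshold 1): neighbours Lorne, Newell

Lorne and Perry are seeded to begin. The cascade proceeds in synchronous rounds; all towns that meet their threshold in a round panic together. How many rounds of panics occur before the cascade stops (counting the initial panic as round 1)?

3

Round 1 — Lorne, Perry panic (initial).
Round 2 — checking thresholds:
  Claymore: 1 of 3 neighbours ≥ 1, panics.
  Newell: 2 of 3 neighbours ≥ 2, panics.
Round 3 — checking thresholds:
  Glade: 1 of 2 neighbours < 2, not yet.
  Inley: 1 of 2 neighbours < 2, not yet.
  Jarrow: 1 of 1 neighbours ≥ 1, panics.
Round 4 — no new panics; cascade stops.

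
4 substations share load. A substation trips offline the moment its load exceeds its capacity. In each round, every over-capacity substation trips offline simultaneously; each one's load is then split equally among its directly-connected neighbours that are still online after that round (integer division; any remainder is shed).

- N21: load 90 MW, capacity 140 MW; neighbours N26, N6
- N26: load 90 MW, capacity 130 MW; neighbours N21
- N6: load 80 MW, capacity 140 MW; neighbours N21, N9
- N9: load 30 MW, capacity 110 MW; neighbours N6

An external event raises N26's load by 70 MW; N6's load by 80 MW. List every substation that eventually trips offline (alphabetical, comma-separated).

N21, N26, N6

Round 1 — N26 at 160 > 130; N6 at 160 > 140. N26, N6 trip offline.
  N26 sheds 160 MW to N21: 160 each.
    N21: 90+160 = 250 > 140
  N6 sheds 160 MW to N21, N9: 80 each.
    N21: 250+80 = 330 > 140
    N9: 30+80 = 110 ≤ 110
Round 2 — N21 trips offline.
  N21 sheds 330 MW: no online neighbours, lost.
No further trips.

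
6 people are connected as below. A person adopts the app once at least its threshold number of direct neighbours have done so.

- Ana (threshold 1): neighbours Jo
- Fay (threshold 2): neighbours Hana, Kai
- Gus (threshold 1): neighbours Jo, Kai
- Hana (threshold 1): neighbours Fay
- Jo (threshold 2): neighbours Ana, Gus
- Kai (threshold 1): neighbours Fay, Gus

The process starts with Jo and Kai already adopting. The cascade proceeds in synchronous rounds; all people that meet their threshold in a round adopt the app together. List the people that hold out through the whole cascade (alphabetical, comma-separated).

Round 1 — Jo, Kai adopt the app (initial).
Round 2 — checking thresholds:
  Ana: 1 of 1 neighbours ≥ 1, adopts the app.
  Fay: 1 of 2 neighbours < 2, holds.
  Gus: 2 of 2 neighbours ≥ 1, adopts the app.
Round 3 — no new adoptions; cascade stops.

Fay, Hana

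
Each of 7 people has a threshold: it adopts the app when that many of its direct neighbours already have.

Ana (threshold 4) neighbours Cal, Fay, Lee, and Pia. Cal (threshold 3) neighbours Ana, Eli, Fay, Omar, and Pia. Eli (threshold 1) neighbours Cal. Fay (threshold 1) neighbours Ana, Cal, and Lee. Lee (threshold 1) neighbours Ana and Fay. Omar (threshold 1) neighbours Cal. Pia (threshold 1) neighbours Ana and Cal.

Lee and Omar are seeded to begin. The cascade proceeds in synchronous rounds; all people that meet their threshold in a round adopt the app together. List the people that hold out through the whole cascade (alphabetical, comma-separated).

Ana, Cal, Eli, Pia

Round 1 — Lee, Omar adopt the app (initial).
Round 2 — checking thresholds:
  Ana: 1 of 4 neighbours < 4, below threshold.
  Cal: 1 of 5 neighbours < 3, below threshold.
  Fay: 1 of 3 neighbours ≥ 1, adopts the app.
Round 3 — no new adoptions; cascade stops.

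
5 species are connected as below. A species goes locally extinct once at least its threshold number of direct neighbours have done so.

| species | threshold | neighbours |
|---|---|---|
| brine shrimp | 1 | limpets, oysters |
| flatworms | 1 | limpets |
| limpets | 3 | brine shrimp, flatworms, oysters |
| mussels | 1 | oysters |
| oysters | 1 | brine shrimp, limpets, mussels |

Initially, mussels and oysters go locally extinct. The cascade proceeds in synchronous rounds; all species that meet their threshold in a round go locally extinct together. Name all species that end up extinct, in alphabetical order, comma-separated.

brine shrimp, mussels, oysters

Round 1 — mussels, oysters go locally extinct (initial).
Round 2 — checking thresholds:
  brine shrimp: 1 of 2 neighbours ≥ 1, goes locally extinct.
  limpets: 1 of 3 neighbours < 3, below threshold.
Round 3 — no new extinctions; cascade stops.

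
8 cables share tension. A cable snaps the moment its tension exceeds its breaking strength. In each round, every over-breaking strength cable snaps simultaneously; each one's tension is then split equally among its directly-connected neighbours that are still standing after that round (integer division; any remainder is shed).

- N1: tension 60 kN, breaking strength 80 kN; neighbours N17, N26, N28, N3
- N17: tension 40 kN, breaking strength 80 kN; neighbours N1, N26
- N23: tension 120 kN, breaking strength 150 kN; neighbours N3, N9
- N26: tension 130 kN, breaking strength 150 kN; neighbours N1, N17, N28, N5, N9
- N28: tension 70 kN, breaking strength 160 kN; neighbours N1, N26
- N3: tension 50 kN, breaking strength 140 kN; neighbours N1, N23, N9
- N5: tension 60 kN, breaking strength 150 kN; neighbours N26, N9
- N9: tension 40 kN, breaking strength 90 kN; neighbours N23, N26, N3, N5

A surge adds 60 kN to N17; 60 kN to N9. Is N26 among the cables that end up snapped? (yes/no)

yes

Round 1 — N17 at 100 > 80; N9 at 100 > 90. N17, N9 snap.
  N17 sheds 100 kN to N1, N26: 50 each.
    N1: 60+50 = 110 > 80
    N26: 130+50 = 180 > 150
  N9 sheds 100 kN to N23, N26, N3, N5: 25 each.
    N23: 120+25 = 145 ≤ 150
    N26: 180+25 = 205 > 150
    N3: 50+25 = 75 ≤ 140
    N5: 60+25 = 85 ≤ 150
Round 2 — N1, N26 snap.
  N1 sheds 110 kN to N28, N3: 55 each.
    N28: 70+55 = 125 ≤ 160
    N3: 75+55 = 130 ≤ 140
  N26 sheds 205 kN to N28, N5: 102 each (1 lost).
    N28: 125+102 = 227 > 160
    N5: 85+102 = 187 > 150
Round 3 — N28, N5 snap.
  N28 sheds 227 kN: no online neighbours, lost.
  N5 sheds 187 kN: no online neighbours, lost.
No further breaks.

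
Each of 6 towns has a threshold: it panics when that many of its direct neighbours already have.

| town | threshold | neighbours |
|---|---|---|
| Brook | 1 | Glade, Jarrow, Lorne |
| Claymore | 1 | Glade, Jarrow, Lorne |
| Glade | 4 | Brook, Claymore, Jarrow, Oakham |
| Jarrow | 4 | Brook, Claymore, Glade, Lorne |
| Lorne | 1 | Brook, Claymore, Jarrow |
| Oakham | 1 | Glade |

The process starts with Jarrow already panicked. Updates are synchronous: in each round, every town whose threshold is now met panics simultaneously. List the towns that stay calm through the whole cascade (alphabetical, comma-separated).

Glade, Oakham

Round 1 — Jarrow panics (initial).
Round 2 — checking thresholds:
  Brook: 1 of 3 neighbours ≥ 1, panics.
  Claymore: 1 of 3 neighbours ≥ 1, panics.
  Glade: 1 of 4 neighbours < 4, below threshold.
  Lorne: 1 of 3 neighbours ≥ 1, panics.
Round 3 — no new panics; cascade stops.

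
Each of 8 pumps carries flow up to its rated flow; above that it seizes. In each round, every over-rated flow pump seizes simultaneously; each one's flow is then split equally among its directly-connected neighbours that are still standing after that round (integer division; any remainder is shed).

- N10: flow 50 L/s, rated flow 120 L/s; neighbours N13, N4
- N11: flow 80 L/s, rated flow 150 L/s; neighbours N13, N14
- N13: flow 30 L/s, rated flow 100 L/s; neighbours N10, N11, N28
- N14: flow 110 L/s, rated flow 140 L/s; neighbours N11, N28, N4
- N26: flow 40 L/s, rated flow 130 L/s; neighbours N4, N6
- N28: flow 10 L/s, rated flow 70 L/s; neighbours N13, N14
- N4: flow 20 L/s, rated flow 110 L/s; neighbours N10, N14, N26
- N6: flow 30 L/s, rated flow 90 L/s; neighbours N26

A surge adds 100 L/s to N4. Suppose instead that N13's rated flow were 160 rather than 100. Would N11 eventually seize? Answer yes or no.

yes

With N13's rated flow at 160:
Round 1 — N4 at 120 > 110. N4 seizes.
  N4 sheds 120 L/s to N10, N14, N26: 40 each.
    N10: 50+40 = 90 ≤ 120
    N14: 110+40 = 150 > 140
    N26: 40+40 = 80 ≤ 130
Round 2 — N14 seizes.
  N14 sheds 150 L/s to N11, N28: 75 each.
    N11: 80+75 = 155 > 150
    N28: 10+75 = 85 > 70
Round 3 — N11, N28 seize.
  N11 sheds 155 L/s to N13: 155 each.
    N13: 30+155 = 185 > 160
  N28 sheds 85 L/s to N13: 85 each.
    N13: 185+85 = 270 > 160
Round 4 — N13 seizes.
  N13 sheds 270 L/s to N10: 270 each.
    N10: 90+270 = 360 > 120
Round 5 — N10 seizes.
  N10 sheds 360 L/s: no online neighbours, lost.
No further seizures.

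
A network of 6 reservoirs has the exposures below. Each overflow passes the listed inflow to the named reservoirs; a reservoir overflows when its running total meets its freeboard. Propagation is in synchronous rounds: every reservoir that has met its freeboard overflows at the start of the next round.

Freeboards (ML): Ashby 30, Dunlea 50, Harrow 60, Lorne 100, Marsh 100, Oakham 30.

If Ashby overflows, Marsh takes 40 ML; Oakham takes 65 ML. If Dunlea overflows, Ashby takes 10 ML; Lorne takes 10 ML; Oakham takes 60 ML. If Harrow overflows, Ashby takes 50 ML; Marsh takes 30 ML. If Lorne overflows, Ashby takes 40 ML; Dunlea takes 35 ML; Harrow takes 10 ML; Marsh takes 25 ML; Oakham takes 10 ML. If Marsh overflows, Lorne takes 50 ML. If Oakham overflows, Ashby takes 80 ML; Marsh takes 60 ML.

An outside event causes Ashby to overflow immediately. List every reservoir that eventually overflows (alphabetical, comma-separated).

Round 1 — Ashby overflows (initial).
  Marsh: +40 → 40 < 100
  Oakham: +65 → 65 ≥ 30
Round 2 — Oakham overflows.
  Marsh: +60 → 100 ≥ 100
Round 3 — Marsh overflows.
  Lorne: +50 → 50 < 100
No further overflows.

Ashby, Marsh, Oakham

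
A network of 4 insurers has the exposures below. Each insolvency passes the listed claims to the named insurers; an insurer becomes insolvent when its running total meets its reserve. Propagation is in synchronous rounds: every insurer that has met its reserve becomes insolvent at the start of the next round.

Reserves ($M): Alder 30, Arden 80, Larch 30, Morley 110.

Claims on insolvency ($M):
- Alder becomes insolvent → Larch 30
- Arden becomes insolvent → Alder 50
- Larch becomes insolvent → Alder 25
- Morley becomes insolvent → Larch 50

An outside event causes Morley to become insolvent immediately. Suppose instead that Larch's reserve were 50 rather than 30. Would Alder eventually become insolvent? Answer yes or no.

With Larch's reserve at 50:
Round 1 — Morley becomes insolvent (initial).
  Larch: +50 → 50 ≥ 50
Round 2 — Larch becomes insolvent.
  Alder: +25 → 25 < 30
No further insolvencies.

no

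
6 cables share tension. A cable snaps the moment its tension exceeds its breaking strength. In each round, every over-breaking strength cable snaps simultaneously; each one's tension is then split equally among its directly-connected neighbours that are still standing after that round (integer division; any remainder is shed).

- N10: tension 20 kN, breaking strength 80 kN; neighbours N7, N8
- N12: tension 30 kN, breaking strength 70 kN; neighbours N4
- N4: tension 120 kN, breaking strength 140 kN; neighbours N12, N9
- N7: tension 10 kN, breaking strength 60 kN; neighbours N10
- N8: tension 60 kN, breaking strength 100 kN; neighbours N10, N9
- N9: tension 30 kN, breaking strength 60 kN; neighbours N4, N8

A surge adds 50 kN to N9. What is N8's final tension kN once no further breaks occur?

Round 1 — N9 at 80 > 60. N9 snaps.
  N9 sheds 80 kN to N4, N8: 40 each.
    N4: 120+40 = 160 > 140
    N8: 60+40 = 100 ≤ 100
Round 2 — N4 snaps.
  N4 sheds 160 kN to N12: 160 each.
    N12: 30+160 = 190 > 70
Round 3 — N12 snaps.
  N12 sheds 190 kN: no online neighbours, lost.
No further breaks.

100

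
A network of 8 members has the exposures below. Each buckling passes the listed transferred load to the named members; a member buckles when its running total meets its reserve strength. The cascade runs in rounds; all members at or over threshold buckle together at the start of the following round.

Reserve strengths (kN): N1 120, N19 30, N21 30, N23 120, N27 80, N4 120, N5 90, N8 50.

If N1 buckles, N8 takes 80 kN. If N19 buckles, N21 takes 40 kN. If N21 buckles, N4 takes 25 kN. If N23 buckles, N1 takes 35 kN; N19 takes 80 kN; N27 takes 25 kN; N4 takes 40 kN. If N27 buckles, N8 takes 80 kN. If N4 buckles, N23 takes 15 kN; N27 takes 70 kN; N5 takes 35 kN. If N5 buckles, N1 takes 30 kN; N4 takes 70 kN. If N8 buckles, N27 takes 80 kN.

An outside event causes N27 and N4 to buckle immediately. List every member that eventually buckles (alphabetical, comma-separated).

Round 1 — N27, N4 buckle (initial).
  N23: +15 → 15 < 120
  N5: +35 → 35 < 90
  N8: +80 → 80 ≥ 50
Round 2 — N8 buckles.
No further bucklings.

N27, N4, N8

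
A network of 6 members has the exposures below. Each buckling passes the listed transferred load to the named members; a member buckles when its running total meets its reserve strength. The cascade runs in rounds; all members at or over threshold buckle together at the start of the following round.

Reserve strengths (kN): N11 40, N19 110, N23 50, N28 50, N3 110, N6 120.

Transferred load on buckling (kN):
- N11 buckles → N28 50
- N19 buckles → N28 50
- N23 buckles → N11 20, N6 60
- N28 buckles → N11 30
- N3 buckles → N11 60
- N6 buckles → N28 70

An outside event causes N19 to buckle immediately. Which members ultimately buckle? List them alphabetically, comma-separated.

N19, N28

Round 1 — N19 buckles (initial).
  N28: +50 → 50 ≥ 50
Round 2 — N28 buckles.
  N11: +30 → 30 < 40
No further bucklings.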